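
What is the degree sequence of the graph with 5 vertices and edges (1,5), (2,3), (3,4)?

Step 1: Count edges incident to each vertex:
  deg(1) = 1 (neighbors: 5)
  deg(2) = 1 (neighbors: 3)
  deg(3) = 2 (neighbors: 2, 4)
  deg(4) = 1 (neighbors: 3)
  deg(5) = 1 (neighbors: 1)

Step 2: Sort degrees in non-increasing order:
  Degrees: [1, 1, 2, 1, 1] -> sorted: [2, 1, 1, 1, 1]

Degree sequence: [2, 1, 1, 1, 1]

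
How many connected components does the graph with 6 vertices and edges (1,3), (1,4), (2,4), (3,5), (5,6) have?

Step 1: Build adjacency list from edges:
  1: 3, 4
  2: 4
  3: 1, 5
  4: 1, 2
  5: 3, 6
  6: 5

Step 2: Run BFS/DFS from vertex 1:
  Visited: {1, 3, 4, 5, 2, 6}
  Reached 6 of 6 vertices

Step 3: All 6 vertices reached from vertex 1, so the graph is connected.
Number of connected components: 1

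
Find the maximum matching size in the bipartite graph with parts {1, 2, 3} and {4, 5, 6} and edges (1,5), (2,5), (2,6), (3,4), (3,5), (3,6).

Step 1: List the neighbors of each left vertex:
  1: 5
  2: 5, 6
  3: 4, 5, 6

Step 2: Greedily match left vertices, then look for augmenting paths:
  Match 1 -- 5
  Match 2 -- 6
  Match 3 -- 4
  No augmenting path remains.

Step 3: Verify this is maximum:
  Matching size 3 = min(|L|, |R|) = min(3, 3), which is an upper bound, so this matching is maximum.

Maximum matching: {(1,5), (2,6), (3,4)}
Size: 3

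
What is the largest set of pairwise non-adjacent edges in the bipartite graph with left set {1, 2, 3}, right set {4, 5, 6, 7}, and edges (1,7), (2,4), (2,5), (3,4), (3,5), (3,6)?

Step 1: List the neighbors of each left vertex:
  1: 7
  2: 4, 5
  3: 4, 5, 6

Step 2: Greedily match left vertices, then look for augmenting paths:
  Match 1 -- 7
  Match 2 -- 4
  Match 3 -- 5
  No augmenting path remains.

Step 3: Verify this is maximum:
  Matching size 3 = min(|L|, |R|) = min(3, 4), which is an upper bound, so this matching is maximum.

Maximum matching: {(1,7), (2,4), (3,5)}
Size: 3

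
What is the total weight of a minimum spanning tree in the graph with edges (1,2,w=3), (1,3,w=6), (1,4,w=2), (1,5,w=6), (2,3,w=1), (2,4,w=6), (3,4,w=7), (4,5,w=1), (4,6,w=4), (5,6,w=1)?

Apply Kruskal's algorithm (sort edges by weight, add if no cycle):

Sorted edges by weight:
  (2,3) w=1
  (4,5) w=1
  (5,6) w=1
  (1,4) w=2
  (1,2) w=3
  (4,6) w=4
  (1,3) w=6
  (1,5) w=6
  (2,4) w=6
  (3,4) w=7

Add edge (2,3) w=1 -- no cycle. Running total: 1
Add edge (4,5) w=1 -- no cycle. Running total: 2
Add edge (5,6) w=1 -- no cycle. Running total: 3
Add edge (1,4) w=2 -- no cycle. Running total: 5
Add edge (1,2) w=3 -- no cycle. Running total: 8

MST edges: (2,3,w=1), (4,5,w=1), (5,6,w=1), (1,4,w=2), (1,2,w=3)
Total MST weight: 1 + 1 + 1 + 2 + 3 = 8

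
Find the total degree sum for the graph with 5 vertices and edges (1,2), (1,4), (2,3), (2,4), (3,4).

Step 1: Count edges incident to each vertex:
  deg(1) = 2 (neighbors: 2, 4)
  deg(2) = 3 (neighbors: 1, 3, 4)
  deg(3) = 2 (neighbors: 2, 4)
  deg(4) = 3 (neighbors: 1, 2, 3)
  deg(5) = 0 (neighbors: none)

Step 2: Sum all degrees:
  2 + 3 + 2 + 3 + 0 = 10

Verification: sum of degrees = 2 * |E| = 2 * 5 = 10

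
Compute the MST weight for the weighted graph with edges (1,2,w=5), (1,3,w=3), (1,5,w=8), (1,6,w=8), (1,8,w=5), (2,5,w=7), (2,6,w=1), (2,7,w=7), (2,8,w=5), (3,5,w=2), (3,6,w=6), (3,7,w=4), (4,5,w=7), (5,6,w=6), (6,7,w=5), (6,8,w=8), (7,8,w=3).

Apply Kruskal's algorithm (sort edges by weight, add if no cycle):

Sorted edges by weight:
  (2,6) w=1
  (3,5) w=2
  (1,3) w=3
  (7,8) w=3
  (3,7) w=4
  (1,2) w=5
  (1,8) w=5
  (2,8) w=5
  (6,7) w=5
  (3,6) w=6
  (5,6) w=6
  (2,5) w=7
  (2,7) w=7
  (4,5) w=7
  (1,6) w=8
  (1,5) w=8
  (6,8) w=8

Add edge (2,6) w=1 -- no cycle. Running total: 1
Add edge (3,5) w=2 -- no cycle. Running total: 3
Add edge (1,3) w=3 -- no cycle. Running total: 6
Add edge (7,8) w=3 -- no cycle. Running total: 9
Add edge (3,7) w=4 -- no cycle. Running total: 13
Add edge (1,2) w=5 -- no cycle. Running total: 18
Skip edge (1,8) w=5 -- would create cycle
Skip edge (2,8) w=5 -- would create cycle
Skip edge (6,7) w=5 -- would create cycle
Skip edge (3,6) w=6 -- would create cycle
Skip edge (5,6) w=6 -- would create cycle
Skip edge (2,5) w=7 -- would create cycle
Skip edge (2,7) w=7 -- would create cycle
Add edge (4,5) w=7 -- no cycle. Running total: 25

MST edges: (2,6,w=1), (3,5,w=2), (1,3,w=3), (7,8,w=3), (3,7,w=4), (1,2,w=5), (4,5,w=7)
Total MST weight: 1 + 2 + 3 + 3 + 4 + 5 + 7 = 25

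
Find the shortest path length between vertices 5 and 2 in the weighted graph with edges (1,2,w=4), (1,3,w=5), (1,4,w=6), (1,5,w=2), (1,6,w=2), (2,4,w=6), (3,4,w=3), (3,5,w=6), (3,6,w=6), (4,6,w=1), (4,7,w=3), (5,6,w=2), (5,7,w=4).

Step 1: Build adjacency list with weights:
  1: 2(w=4), 3(w=5), 4(w=6), 5(w=2), 6(w=2)
  2: 1(w=4), 4(w=6)
  3: 1(w=5), 4(w=3), 5(w=6), 6(w=6)
  4: 1(w=6), 2(w=6), 3(w=3), 6(w=1), 7(w=3)
  5: 1(w=2), 3(w=6), 6(w=2), 7(w=4)
  6: 1(w=2), 3(w=6), 4(w=1), 5(w=2)
  7: 4(w=3), 5(w=4)

Step 2: Apply Dijkstra's algorithm from vertex 5:
  Visit vertex 5 (distance=0)
    Update dist[1] = 2
    Update dist[3] = 6
    Update dist[6] = 2
    Update dist[7] = 4
  Visit vertex 1 (distance=2)
    Update dist[2] = 6
    Update dist[4] = 8
  Visit vertex 6 (distance=2)
    Update dist[4] = 3
  Visit vertex 4 (distance=3)
  Visit vertex 7 (distance=4)
  Visit vertex 2 (distance=6)

Step 3: Shortest path: 5 -> 1 -> 2
Total weight: 2 + 4 = 6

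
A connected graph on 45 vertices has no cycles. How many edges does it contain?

A tree on n vertices always has exactly n - 1 edges.
For n = 45: edges = 45 - 1 = 44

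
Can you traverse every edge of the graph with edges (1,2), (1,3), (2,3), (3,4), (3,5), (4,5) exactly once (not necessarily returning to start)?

Step 1: Find the degree of each vertex:
  deg(1) = 2
  deg(2) = 2
  deg(3) = 4
  deg(4) = 2
  deg(5) = 2

Step 2: Count vertices with odd degree:
  All vertices have even degree (0 odd-degree vertices)

Step 3: Apply Euler's theorem:
  - Eulerian circuit exists iff graph is connected and all vertices have even degree
  - Eulerian path exists iff graph is connected and has 0 or 2 odd-degree vertices

Graph is connected with 0 odd-degree vertices.
Both Eulerian circuit and Eulerian path exist.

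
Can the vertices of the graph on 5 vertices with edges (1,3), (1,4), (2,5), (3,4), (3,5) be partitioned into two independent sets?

Step 1: Attempt 2-coloring using BFS:
  Start at vertex 1, assign color 0
  Color vertex 3 with color 1 (neighbor of 1)
  Color vertex 4 with color 1 (neighbor of 1)

Step 2: Conflict found! Vertices 3 and 4 are adjacent but have the same color.
This means the graph contains an odd cycle.

The graph is NOT bipartite.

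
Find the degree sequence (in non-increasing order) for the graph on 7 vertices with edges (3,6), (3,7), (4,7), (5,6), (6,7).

Step 1: Count edges incident to each vertex:
  deg(1) = 0 (neighbors: none)
  deg(2) = 0 (neighbors: none)
  deg(3) = 2 (neighbors: 6, 7)
  deg(4) = 1 (neighbors: 7)
  deg(5) = 1 (neighbors: 6)
  deg(6) = 3 (neighbors: 3, 5, 7)
  deg(7) = 3 (neighbors: 3, 4, 6)

Step 2: Sort degrees in non-increasing order:
  Degrees: [0, 0, 2, 1, 1, 3, 3] -> sorted: [3, 3, 2, 1, 1, 0, 0]

Degree sequence: [3, 3, 2, 1, 1, 0, 0]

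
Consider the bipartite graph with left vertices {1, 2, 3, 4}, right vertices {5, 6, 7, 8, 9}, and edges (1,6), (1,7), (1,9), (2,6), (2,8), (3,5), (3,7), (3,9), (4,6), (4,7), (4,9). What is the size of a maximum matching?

Step 1: List the neighbors of each left vertex:
  1: 6, 7, 9
  2: 6, 8
  3: 5, 7, 9
  4: 6, 7, 9

Step 2: Greedily match left vertices, then look for augmenting paths:
  Match 1 -- 6
  Match 2 -- 8
  Match 3 -- 5
  Match 4 -- 7
  No augmenting path remains.

Step 3: Verify this is maximum:
  Matching size 4 = min(|L|, |R|) = min(4, 5), which is an upper bound, so this matching is maximum.

Maximum matching: {(1,6), (2,8), (3,5), (4,7)}
Size: 4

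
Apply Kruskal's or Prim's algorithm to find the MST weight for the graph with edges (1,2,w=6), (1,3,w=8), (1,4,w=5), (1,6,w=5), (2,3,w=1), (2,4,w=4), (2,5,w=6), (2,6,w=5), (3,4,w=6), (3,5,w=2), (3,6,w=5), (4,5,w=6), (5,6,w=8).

Apply Kruskal's algorithm (sort edges by weight, add if no cycle):

Sorted edges by weight:
  (2,3) w=1
  (3,5) w=2
  (2,4) w=4
  (1,4) w=5
  (1,6) w=5
  (2,6) w=5
  (3,6) w=5
  (1,2) w=6
  (2,5) w=6
  (3,4) w=6
  (4,5) w=6
  (1,3) w=8
  (5,6) w=8

Add edge (2,3) w=1 -- no cycle. Running total: 1
Add edge (3,5) w=2 -- no cycle. Running total: 3
Add edge (2,4) w=4 -- no cycle. Running total: 7
Add edge (1,4) w=5 -- no cycle. Running total: 12
Add edge (1,6) w=5 -- no cycle. Running total: 17

MST edges: (2,3,w=1), (3,5,w=2), (2,4,w=4), (1,4,w=5), (1,6,w=5)
Total MST weight: 1 + 2 + 4 + 5 + 5 = 17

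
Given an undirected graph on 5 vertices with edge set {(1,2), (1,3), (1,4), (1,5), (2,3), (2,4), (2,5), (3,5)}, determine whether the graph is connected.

Step 1: Build adjacency list from edges:
  1: 2, 3, 4, 5
  2: 1, 3, 4, 5
  3: 1, 2, 5
  4: 1, 2
  5: 1, 2, 3

Step 2: Run BFS/DFS from vertex 1:
  Visited: {1, 2, 3, 4, 5}
  Reached 5 of 5 vertices

Step 3: All 5 vertices reached from vertex 1, so the graph is connected.
Answer: Yes, the graph is connected.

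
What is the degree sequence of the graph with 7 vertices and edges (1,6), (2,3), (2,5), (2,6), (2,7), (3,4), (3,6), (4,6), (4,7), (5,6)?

Step 1: Count edges incident to each vertex:
  deg(1) = 1 (neighbors: 6)
  deg(2) = 4 (neighbors: 3, 5, 6, 7)
  deg(3) = 3 (neighbors: 2, 4, 6)
  deg(4) = 3 (neighbors: 3, 6, 7)
  deg(5) = 2 (neighbors: 2, 6)
  deg(6) = 5 (neighbors: 1, 2, 3, 4, 5)
  deg(7) = 2 (neighbors: 2, 4)

Step 2: Sort degrees in non-increasing order:
  Degrees: [1, 4, 3, 3, 2, 5, 2] -> sorted: [5, 4, 3, 3, 2, 2, 1]

Degree sequence: [5, 4, 3, 3, 2, 2, 1]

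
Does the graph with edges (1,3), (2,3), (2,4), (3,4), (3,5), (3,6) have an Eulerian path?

Step 1: Find the degree of each vertex:
  deg(1) = 1
  deg(2) = 2
  deg(3) = 5
  deg(4) = 2
  deg(5) = 1
  deg(6) = 1

Step 2: Count vertices with odd degree:
  Odd-degree vertices: 1, 3, 5, 6 (4 total)

Step 3: Apply Euler's theorem:
  - Eulerian circuit exists iff graph is connected and all vertices have even degree
  - Eulerian path exists iff graph is connected and has 0 or 2 odd-degree vertices

Graph has 4 odd-degree vertices (need 0 or 2).
Neither Eulerian path nor Eulerian circuit exists.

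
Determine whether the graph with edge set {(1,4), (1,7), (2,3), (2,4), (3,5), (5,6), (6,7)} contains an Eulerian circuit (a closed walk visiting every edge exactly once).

Step 1: Find the degree of each vertex:
  deg(1) = 2
  deg(2) = 2
  deg(3) = 2
  deg(4) = 2
  deg(5) = 2
  deg(6) = 2
  deg(7) = 2

Step 2: Count vertices with odd degree:
  All vertices have even degree (0 odd-degree vertices)

Step 3: Apply Euler's theorem:
  - Eulerian circuit exists iff graph is connected and all vertices have even degree
  - Eulerian path exists iff graph is connected and has 0 or 2 odd-degree vertices

Graph is connected with 0 odd-degree vertices.
Both Eulerian circuit and Eulerian path exist.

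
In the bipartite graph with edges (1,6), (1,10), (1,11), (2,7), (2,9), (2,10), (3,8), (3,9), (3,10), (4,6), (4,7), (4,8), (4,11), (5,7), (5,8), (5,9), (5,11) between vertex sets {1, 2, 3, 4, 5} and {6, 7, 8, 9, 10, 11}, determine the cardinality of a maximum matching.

Step 1: List the neighbors of each left vertex:
  1: 6, 10, 11
  2: 7, 9, 10
  3: 8, 9, 10
  4: 6, 7, 8, 11
  5: 7, 8, 9, 11

Step 2: Greedily match left vertices, then look for augmenting paths:
  Match 1 -- 6
  Match 2 -- 7
  Match 3 -- 8
  Match 4 -- 11
  Match 5 -- 9
  No augmenting path remains.

Step 3: Verify this is maximum:
  Matching size 5 = min(|L|, |R|) = min(5, 6), which is an upper bound, so this matching is maximum.

Maximum matching: {(1,6), (2,7), (3,8), (4,11), (5,9)}
Size: 5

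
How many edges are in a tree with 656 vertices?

A tree on n vertices always has exactly n - 1 edges.
For n = 656: edges = 656 - 1 = 655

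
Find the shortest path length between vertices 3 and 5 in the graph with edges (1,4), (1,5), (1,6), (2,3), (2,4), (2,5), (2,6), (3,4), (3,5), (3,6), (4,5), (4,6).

Step 1: Build adjacency list:
  1: 4, 5, 6
  2: 3, 4, 5, 6
  3: 2, 4, 5, 6
  4: 1, 2, 3, 5, 6
  5: 1, 2, 3, 4
  6: 1, 2, 3, 4

Step 2: BFS from vertex 3 to find shortest path to 5:
  vertex 2 reached at distance 1
  vertex 4 reached at distance 1
  vertex 5 reached at distance 1

Step 3: Shortest path: 3 -> 5
Path length: 1 edge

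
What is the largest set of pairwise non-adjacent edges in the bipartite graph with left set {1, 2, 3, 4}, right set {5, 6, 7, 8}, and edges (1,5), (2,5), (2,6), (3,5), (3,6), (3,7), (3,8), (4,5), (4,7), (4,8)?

Step 1: List the neighbors of each left vertex:
  1: 5
  2: 5, 6
  3: 5, 6, 7, 8
  4: 5, 7, 8

Step 2: Greedily match left vertices, then look for augmenting paths:
  Match 1 -- 5
  Match 2 -- 6
  Match 3 -- 7
  Match 4 -- 8
  No augmenting path remains.

Step 3: Verify this is maximum:
  Matching size 4 = min(|L|, |R|) = min(4, 4), which is an upper bound, so this matching is maximum.

Maximum matching: {(1,5), (2,6), (3,7), (4,8)}
Size: 4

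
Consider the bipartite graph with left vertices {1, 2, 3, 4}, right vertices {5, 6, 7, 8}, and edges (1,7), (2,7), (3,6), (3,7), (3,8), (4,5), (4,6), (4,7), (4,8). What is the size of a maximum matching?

Step 1: List the neighbors of each left vertex:
  1: 7
  2: 7
  3: 6, 7, 8
  4: 5, 6, 7, 8

Step 2: Greedily match left vertices, then look for augmenting paths:
  Match 1 -- 7
  Match 3 -- 6
  Match 4 -- 5
  No augmenting path remains.

Step 3: Verify this is maximum:
  Matching has size 3. The vertex set {3, 4, 7} covers every edge and has size 3; any matching has at most one edge per cover vertex, so 3 is maximum (König's theorem).

Maximum matching: {(1,7), (3,6), (4,5)}
Size: 3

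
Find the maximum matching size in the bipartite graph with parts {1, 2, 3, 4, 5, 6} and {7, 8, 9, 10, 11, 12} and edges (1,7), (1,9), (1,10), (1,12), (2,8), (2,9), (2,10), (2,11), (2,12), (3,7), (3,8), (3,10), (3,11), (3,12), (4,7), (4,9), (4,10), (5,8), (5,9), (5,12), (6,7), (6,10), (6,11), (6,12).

Step 1: List the neighbors of each left vertex:
  1: 7, 9, 10, 12
  2: 8, 9, 10, 11, 12
  3: 7, 8, 10, 11, 12
  4: 7, 9, 10
  5: 8, 9, 12
  6: 7, 10, 11, 12

Step 2: Greedily match left vertices, then look for augmenting paths:
  Match 1 -- 7
  Match 2 -- 8
  Match 3 -- 10
  Match 4 -- 9
  Match 5 -- 12
  Match 6 -- 11
  No augmenting path remains.

Step 3: Verify this is maximum:
  Matching size 6 = min(|L|, |R|) = min(6, 6), which is an upper bound, so this matching is maximum.

Maximum matching: {(1,7), (2,8), (3,10), (4,9), (5,12), (6,11)}
Size: 6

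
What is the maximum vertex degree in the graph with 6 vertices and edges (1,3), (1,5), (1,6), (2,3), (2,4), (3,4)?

Step 1: Count edges incident to each vertex:
  deg(1) = 3 (neighbors: 3, 5, 6)
  deg(2) = 2 (neighbors: 3, 4)
  deg(3) = 3 (neighbors: 1, 2, 4)
  deg(4) = 2 (neighbors: 2, 3)
  deg(5) = 1 (neighbors: 1)
  deg(6) = 1 (neighbors: 1)

Step 2: Find maximum:
  max(3, 2, 3, 2, 1, 1) = 3 (vertex 1)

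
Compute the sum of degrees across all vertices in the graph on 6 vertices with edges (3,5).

Step 1: Count edges incident to each vertex:
  deg(1) = 0 (neighbors: none)
  deg(2) = 0 (neighbors: none)
  deg(3) = 1 (neighbors: 5)
  deg(4) = 0 (neighbors: none)
  deg(5) = 1 (neighbors: 3)
  deg(6) = 0 (neighbors: none)

Step 2: Sum all degrees:
  0 + 0 + 1 + 0 + 1 + 0 = 2

Verification: sum of degrees = 2 * |E| = 2 * 1 = 2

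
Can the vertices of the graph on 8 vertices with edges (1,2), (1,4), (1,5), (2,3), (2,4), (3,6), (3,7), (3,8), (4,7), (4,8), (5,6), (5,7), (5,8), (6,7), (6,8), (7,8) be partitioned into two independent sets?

Step 1: Attempt 2-coloring using BFS:
  Start at vertex 1, assign color 0
  Color vertex 2 with color 1 (neighbor of 1)
  Color vertex 4 with color 1 (neighbor of 1)
  Color vertex 5 with color 1 (neighbor of 1)
  Color vertex 3 with color 0 (neighbor of 2)

Step 2: Conflict found! Vertices 2 and 4 are adjacent but have the same color.
This means the graph contains an odd cycle.

The graph is NOT bipartite.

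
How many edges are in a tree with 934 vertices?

A tree on n vertices always has exactly n - 1 edges.
For n = 934: edges = 934 - 1 = 933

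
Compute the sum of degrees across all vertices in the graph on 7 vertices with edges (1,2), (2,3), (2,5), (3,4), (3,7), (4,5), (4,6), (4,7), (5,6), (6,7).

Step 1: Count edges incident to each vertex:
  deg(1) = 1 (neighbors: 2)
  deg(2) = 3 (neighbors: 1, 3, 5)
  deg(3) = 3 (neighbors: 2, 4, 7)
  deg(4) = 4 (neighbors: 3, 5, 6, 7)
  deg(5) = 3 (neighbors: 2, 4, 6)
  deg(6) = 3 (neighbors: 4, 5, 7)
  deg(7) = 3 (neighbors: 3, 4, 6)

Step 2: Sum all degrees:
  1 + 3 + 3 + 4 + 3 + 3 + 3 = 20

Verification: sum of degrees = 2 * |E| = 2 * 10 = 20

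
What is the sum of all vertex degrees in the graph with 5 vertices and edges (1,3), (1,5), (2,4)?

Step 1: Count edges incident to each vertex:
  deg(1) = 2 (neighbors: 3, 5)
  deg(2) = 1 (neighbors: 4)
  deg(3) = 1 (neighbors: 1)
  deg(4) = 1 (neighbors: 2)
  deg(5) = 1 (neighbors: 1)

Step 2: Sum all degrees:
  2 + 1 + 1 + 1 + 1 = 6

Verification: sum of degrees = 2 * |E| = 2 * 3 = 6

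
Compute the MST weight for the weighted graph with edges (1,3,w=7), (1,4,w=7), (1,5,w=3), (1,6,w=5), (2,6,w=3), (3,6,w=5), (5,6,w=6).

Apply Kruskal's algorithm (sort edges by weight, add if no cycle):

Sorted edges by weight:
  (1,5) w=3
  (2,6) w=3
  (1,6) w=5
  (3,6) w=5
  (5,6) w=6
  (1,4) w=7
  (1,3) w=7

Add edge (1,5) w=3 -- no cycle. Running total: 3
Add edge (2,6) w=3 -- no cycle. Running total: 6
Add edge (1,6) w=5 -- no cycle. Running total: 11
Add edge (3,6) w=5 -- no cycle. Running total: 16
Skip edge (5,6) w=6 -- would create cycle
Add edge (1,4) w=7 -- no cycle. Running total: 23

MST edges: (1,5,w=3), (2,6,w=3), (1,6,w=5), (3,6,w=5), (1,4,w=7)
Total MST weight: 3 + 3 + 5 + 5 + 7 = 23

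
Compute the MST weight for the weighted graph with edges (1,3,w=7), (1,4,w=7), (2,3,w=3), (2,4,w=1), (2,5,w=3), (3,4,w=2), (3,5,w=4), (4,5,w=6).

Apply Kruskal's algorithm (sort edges by weight, add if no cycle):

Sorted edges by weight:
  (2,4) w=1
  (3,4) w=2
  (2,3) w=3
  (2,5) w=3
  (3,5) w=4
  (4,5) w=6
  (1,4) w=7
  (1,3) w=7

Add edge (2,4) w=1 -- no cycle. Running total: 1
Add edge (3,4) w=2 -- no cycle. Running total: 3
Skip edge (2,3) w=3 -- would create cycle
Add edge (2,5) w=3 -- no cycle. Running total: 6
Skip edge (3,5) w=4 -- would create cycle
Skip edge (4,5) w=6 -- would create cycle
Add edge (1,4) w=7 -- no cycle. Running total: 13

MST edges: (2,4,w=1), (3,4,w=2), (2,5,w=3), (1,4,w=7)
Total MST weight: 1 + 2 + 3 + 7 = 13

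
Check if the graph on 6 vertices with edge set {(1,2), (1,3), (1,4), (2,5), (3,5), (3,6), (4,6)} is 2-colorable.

Step 1: Attempt 2-coloring using BFS:
  Start at vertex 1, assign color 0
  Color vertex 2 with color 1 (neighbor of 1)
  Color vertex 3 with color 1 (neighbor of 1)
  Color vertex 4 with color 1 (neighbor of 1)
  Color vertex 5 with color 0 (neighbor of 2)
  Color vertex 6 with color 0 (neighbor of 3)

Step 2: 2-coloring succeeded. No conflicts found.
  Set A (color 0): {1, 5, 6}
  Set B (color 1): {2, 3, 4}

The graph is bipartite with partition {1, 5, 6}, {2, 3, 4}.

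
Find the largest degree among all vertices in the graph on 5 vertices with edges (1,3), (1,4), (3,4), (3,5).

Step 1: Count edges incident to each vertex:
  deg(1) = 2 (neighbors: 3, 4)
  deg(2) = 0 (neighbors: none)
  deg(3) = 3 (neighbors: 1, 4, 5)
  deg(4) = 2 (neighbors: 1, 3)
  deg(5) = 1 (neighbors: 3)

Step 2: Find maximum:
  max(2, 0, 3, 2, 1) = 3 (vertex 3)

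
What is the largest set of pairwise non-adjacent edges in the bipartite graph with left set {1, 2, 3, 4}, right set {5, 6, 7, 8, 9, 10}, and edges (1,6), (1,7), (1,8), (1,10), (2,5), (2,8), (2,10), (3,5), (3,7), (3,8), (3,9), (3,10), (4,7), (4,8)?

Step 1: List the neighbors of each left vertex:
  1: 6, 7, 8, 10
  2: 5, 8, 10
  3: 5, 7, 8, 9, 10
  4: 7, 8

Step 2: Greedily match left vertices, then look for augmenting paths:
  Match 1 -- 6
  Match 2 -- 5
  Match 3 -- 7
  Match 4 -- 8
  No augmenting path remains.

Step 3: Verify this is maximum:
  Matching size 4 = min(|L|, |R|) = min(4, 6), which is an upper bound, so this matching is maximum.

Maximum matching: {(1,6), (2,5), (3,7), (4,8)}
Size: 4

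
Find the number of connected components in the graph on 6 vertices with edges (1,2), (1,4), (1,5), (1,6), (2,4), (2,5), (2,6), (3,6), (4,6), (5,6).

Step 1: Build adjacency list from edges:
  1: 2, 4, 5, 6
  2: 1, 4, 5, 6
  3: 6
  4: 1, 2, 6
  5: 1, 2, 6
  6: 1, 2, 3, 4, 5

Step 2: Run BFS/DFS from vertex 1:
  Visited: {1, 2, 4, 5, 6, 3}
  Reached 6 of 6 vertices

Step 3: All 6 vertices reached from vertex 1, so the graph is connected.
Number of connected components: 1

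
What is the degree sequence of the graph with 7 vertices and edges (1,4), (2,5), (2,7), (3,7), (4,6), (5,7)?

Step 1: Count edges incident to each vertex:
  deg(1) = 1 (neighbors: 4)
  deg(2) = 2 (neighbors: 5, 7)
  deg(3) = 1 (neighbors: 7)
  deg(4) = 2 (neighbors: 1, 6)
  deg(5) = 2 (neighbors: 2, 7)
  deg(6) = 1 (neighbors: 4)
  deg(7) = 3 (neighbors: 2, 3, 5)

Step 2: Sort degrees in non-increasing order:
  Degrees: [1, 2, 1, 2, 2, 1, 3] -> sorted: [3, 2, 2, 2, 1, 1, 1]

Degree sequence: [3, 2, 2, 2, 1, 1, 1]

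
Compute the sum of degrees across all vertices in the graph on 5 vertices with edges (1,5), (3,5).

Step 1: Count edges incident to each vertex:
  deg(1) = 1 (neighbors: 5)
  deg(2) = 0 (neighbors: none)
  deg(3) = 1 (neighbors: 5)
  deg(4) = 0 (neighbors: none)
  deg(5) = 2 (neighbors: 1, 3)

Step 2: Sum all degrees:
  1 + 0 + 1 + 0 + 2 = 4

Verification: sum of degrees = 2 * |E| = 2 * 2 = 4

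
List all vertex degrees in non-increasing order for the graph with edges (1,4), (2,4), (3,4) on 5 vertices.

Step 1: Count edges incident to each vertex:
  deg(1) = 1 (neighbors: 4)
  deg(2) = 1 (neighbors: 4)
  deg(3) = 1 (neighbors: 4)
  deg(4) = 3 (neighbors: 1, 2, 3)
  deg(5) = 0 (neighbors: none)

Step 2: Sort degrees in non-increasing order:
  Degrees: [1, 1, 1, 3, 0] -> sorted: [3, 1, 1, 1, 0]

Degree sequence: [3, 1, 1, 1, 0]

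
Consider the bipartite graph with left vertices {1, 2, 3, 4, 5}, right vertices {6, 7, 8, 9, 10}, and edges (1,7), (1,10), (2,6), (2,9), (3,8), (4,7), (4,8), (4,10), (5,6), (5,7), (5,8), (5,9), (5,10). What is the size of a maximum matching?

Step 1: List the neighbors of each left vertex:
  1: 7, 10
  2: 6, 9
  3: 8
  4: 7, 8, 10
  5: 6, 7, 8, 9, 10

Step 2: Greedily match left vertices, then look for augmenting paths:
  Match 1 -- 7
  Match 2 -- 6
  Match 3 -- 8
  Match 4 -- 10
  Match 5 -- 9
  No augmenting path remains.

Step 3: Verify this is maximum:
  Matching size 5 = min(|L|, |R|) = min(5, 5), which is an upper bound, so this matching is maximum.

Maximum matching: {(1,7), (2,6), (3,8), (4,10), (5,9)}
Size: 5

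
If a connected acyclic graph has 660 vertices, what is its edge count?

A tree on n vertices always has exactly n - 1 edges.
For n = 660: edges = 660 - 1 = 659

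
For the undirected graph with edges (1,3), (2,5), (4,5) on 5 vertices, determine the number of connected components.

Step 1: Build adjacency list from edges:
  1: 3
  2: 5
  3: 1
  4: 5
  5: 2, 4

Step 2: Run BFS/DFS from vertex 1:
  Visited: {1, 3}
  Reached 2 of 5 vertices

Step 3: Only 2 of 5 vertices reached. Graph is disconnected.
Connected components: {1, 3}, {2, 4, 5}
Number of connected components: 2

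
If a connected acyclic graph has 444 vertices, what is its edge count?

A tree on n vertices always has exactly n - 1 edges.
For n = 444: edges = 444 - 1 = 443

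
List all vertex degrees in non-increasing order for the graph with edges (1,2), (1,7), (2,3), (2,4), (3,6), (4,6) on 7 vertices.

Step 1: Count edges incident to each vertex:
  deg(1) = 2 (neighbors: 2, 7)
  deg(2) = 3 (neighbors: 1, 3, 4)
  deg(3) = 2 (neighbors: 2, 6)
  deg(4) = 2 (neighbors: 2, 6)
  deg(5) = 0 (neighbors: none)
  deg(6) = 2 (neighbors: 3, 4)
  deg(7) = 1 (neighbors: 1)

Step 2: Sort degrees in non-increasing order:
  Degrees: [2, 3, 2, 2, 0, 2, 1] -> sorted: [3, 2, 2, 2, 2, 1, 0]

Degree sequence: [3, 2, 2, 2, 2, 1, 0]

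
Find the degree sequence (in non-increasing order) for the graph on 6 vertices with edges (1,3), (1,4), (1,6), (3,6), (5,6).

Step 1: Count edges incident to each vertex:
  deg(1) = 3 (neighbors: 3, 4, 6)
  deg(2) = 0 (neighbors: none)
  deg(3) = 2 (neighbors: 1, 6)
  deg(4) = 1 (neighbors: 1)
  deg(5) = 1 (neighbors: 6)
  deg(6) = 3 (neighbors: 1, 3, 5)

Step 2: Sort degrees in non-increasing order:
  Degrees: [3, 0, 2, 1, 1, 3] -> sorted: [3, 3, 2, 1, 1, 0]

Degree sequence: [3, 3, 2, 1, 1, 0]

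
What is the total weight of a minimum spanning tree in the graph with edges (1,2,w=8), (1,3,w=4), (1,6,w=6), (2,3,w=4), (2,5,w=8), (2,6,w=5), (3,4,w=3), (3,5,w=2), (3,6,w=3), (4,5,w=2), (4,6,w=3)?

Apply Kruskal's algorithm (sort edges by weight, add if no cycle):

Sorted edges by weight:
  (3,5) w=2
  (4,5) w=2
  (3,4) w=3
  (3,6) w=3
  (4,6) w=3
  (1,3) w=4
  (2,3) w=4
  (2,6) w=5
  (1,6) w=6
  (1,2) w=8
  (2,5) w=8

Add edge (3,5) w=2 -- no cycle. Running total: 2
Add edge (4,5) w=2 -- no cycle. Running total: 4
Skip edge (3,4) w=3 -- would create cycle
Add edge (3,6) w=3 -- no cycle. Running total: 7
Skip edge (4,6) w=3 -- would create cycle
Add edge (1,3) w=4 -- no cycle. Running total: 11
Add edge (2,3) w=4 -- no cycle. Running total: 15

MST edges: (3,5,w=2), (4,5,w=2), (3,6,w=3), (1,3,w=4), (2,3,w=4)
Total MST weight: 2 + 2 + 3 + 4 + 4 = 15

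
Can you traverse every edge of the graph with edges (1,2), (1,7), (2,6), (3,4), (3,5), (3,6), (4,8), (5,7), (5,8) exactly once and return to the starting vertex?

Step 1: Find the degree of each vertex:
  deg(1) = 2
  deg(2) = 2
  deg(3) = 3
  deg(4) = 2
  deg(5) = 3
  deg(6) = 2
  deg(7) = 2
  deg(8) = 2

Step 2: Count vertices with odd degree:
  Odd-degree vertices: 3, 5 (2 total)

Step 3: Apply Euler's theorem:
  - Eulerian circuit exists iff graph is connected and all vertices have even degree
  - Eulerian path exists iff graph is connected and has 0 or 2 odd-degree vertices

Graph is connected with exactly 2 odd-degree vertices (3, 5).
Eulerian path exists (starting and ending at the odd-degree vertices), but no Eulerian circuit.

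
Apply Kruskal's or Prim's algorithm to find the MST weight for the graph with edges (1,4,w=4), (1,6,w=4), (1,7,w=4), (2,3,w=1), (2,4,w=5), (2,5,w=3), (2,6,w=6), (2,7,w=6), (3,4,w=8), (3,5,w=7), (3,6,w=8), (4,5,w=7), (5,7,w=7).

Apply Kruskal's algorithm (sort edges by weight, add if no cycle):

Sorted edges by weight:
  (2,3) w=1
  (2,5) w=3
  (1,6) w=4
  (1,4) w=4
  (1,7) w=4
  (2,4) w=5
  (2,7) w=6
  (2,6) w=6
  (3,5) w=7
  (4,5) w=7
  (5,7) w=7
  (3,6) w=8
  (3,4) w=8

Add edge (2,3) w=1 -- no cycle. Running total: 1
Add edge (2,5) w=3 -- no cycle. Running total: 4
Add edge (1,6) w=4 -- no cycle. Running total: 8
Add edge (1,4) w=4 -- no cycle. Running total: 12
Add edge (1,7) w=4 -- no cycle. Running total: 16
Add edge (2,4) w=5 -- no cycle. Running total: 21

MST edges: (2,3,w=1), (2,5,w=3), (1,6,w=4), (1,4,w=4), (1,7,w=4), (2,4,w=5)
Total MST weight: 1 + 3 + 4 + 4 + 4 + 5 = 21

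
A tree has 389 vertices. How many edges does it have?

A tree on n vertices always has exactly n - 1 edges.
For n = 389: edges = 389 - 1 = 388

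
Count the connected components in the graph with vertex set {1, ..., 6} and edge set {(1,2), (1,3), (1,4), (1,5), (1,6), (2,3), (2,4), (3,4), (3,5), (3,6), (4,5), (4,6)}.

Step 1: Build adjacency list from edges:
  1: 2, 3, 4, 5, 6
  2: 1, 3, 4
  3: 1, 2, 4, 5, 6
  4: 1, 2, 3, 5, 6
  5: 1, 3, 4
  6: 1, 3, 4

Step 2: Run BFS/DFS from vertex 1:
  Visited: {1, 2, 3, 4, 5, 6}
  Reached 6 of 6 vertices

Step 3: All 6 vertices reached from vertex 1, so the graph is connected.
Number of connected components: 1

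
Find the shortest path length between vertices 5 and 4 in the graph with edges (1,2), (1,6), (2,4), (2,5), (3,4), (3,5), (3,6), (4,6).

Step 1: Build adjacency list:
  1: 2, 6
  2: 1, 4, 5
  3: 4, 5, 6
  4: 2, 3, 6
  5: 2, 3
  6: 1, 3, 4

Step 2: BFS from vertex 5 to find shortest path to 4:
  vertex 2 reached at distance 1
  vertex 3 reached at distance 1
  vertex 1 reached at distance 2
  vertex 4 reached at distance 2

Step 3: Shortest path: 5 -> 2 -> 4
Path length: 2 edges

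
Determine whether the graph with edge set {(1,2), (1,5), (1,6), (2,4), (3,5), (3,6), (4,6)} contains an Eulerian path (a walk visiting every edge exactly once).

Step 1: Find the degree of each vertex:
  deg(1) = 3
  deg(2) = 2
  deg(3) = 2
  deg(4) = 2
  deg(5) = 2
  deg(6) = 3

Step 2: Count vertices with odd degree:
  Odd-degree vertices: 1, 6 (2 total)

Step 3: Apply Euler's theorem:
  - Eulerian circuit exists iff graph is connected and all vertices have even degree
  - Eulerian path exists iff graph is connected and has 0 or 2 odd-degree vertices

Graph is connected with exactly 2 odd-degree vertices (1, 6).
Eulerian path exists (starting and ending at the odd-degree vertices), but no Eulerian circuit.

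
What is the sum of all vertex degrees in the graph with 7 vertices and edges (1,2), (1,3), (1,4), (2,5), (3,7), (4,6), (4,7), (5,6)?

Step 1: Count edges incident to each vertex:
  deg(1) = 3 (neighbors: 2, 3, 4)
  deg(2) = 2 (neighbors: 1, 5)
  deg(3) = 2 (neighbors: 1, 7)
  deg(4) = 3 (neighbors: 1, 6, 7)
  deg(5) = 2 (neighbors: 2, 6)
  deg(6) = 2 (neighbors: 4, 5)
  deg(7) = 2 (neighbors: 3, 4)

Step 2: Sum all degrees:
  3 + 2 + 2 + 3 + 2 + 2 + 2 = 16

Verification: sum of degrees = 2 * |E| = 2 * 8 = 16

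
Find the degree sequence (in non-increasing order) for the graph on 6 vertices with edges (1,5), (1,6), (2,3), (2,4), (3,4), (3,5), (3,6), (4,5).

Step 1: Count edges incident to each vertex:
  deg(1) = 2 (neighbors: 5, 6)
  deg(2) = 2 (neighbors: 3, 4)
  deg(3) = 4 (neighbors: 2, 4, 5, 6)
  deg(4) = 3 (neighbors: 2, 3, 5)
  deg(5) = 3 (neighbors: 1, 3, 4)
  deg(6) = 2 (neighbors: 1, 3)

Step 2: Sort degrees in non-increasing order:
  Degrees: [2, 2, 4, 3, 3, 2] -> sorted: [4, 3, 3, 2, 2, 2]

Degree sequence: [4, 3, 3, 2, 2, 2]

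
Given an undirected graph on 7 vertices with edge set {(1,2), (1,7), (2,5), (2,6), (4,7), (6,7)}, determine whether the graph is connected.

Step 1: Build adjacency list from edges:
  1: 2, 7
  2: 1, 5, 6
  3: (none)
  4: 7
  5: 2
  6: 2, 7
  7: 1, 4, 6

Step 2: Run BFS/DFS from vertex 1:
  Visited: {1, 2, 7, 5, 6, 4}
  Reached 6 of 7 vertices

Step 3: Only 6 of 7 vertices reached. Graph is disconnected.
Connected components: {1, 2, 4, 5, 6, 7}, {3}
Answer: No, the graph is not connected (2 components).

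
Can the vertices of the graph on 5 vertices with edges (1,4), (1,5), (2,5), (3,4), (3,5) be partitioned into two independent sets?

Step 1: Attempt 2-coloring using BFS:
  Start at vertex 1, assign color 0
  Color vertex 4 with color 1 (neighbor of 1)
  Color vertex 5 with color 1 (neighbor of 1)
  Color vertex 3 with color 0 (neighbor of 4)
  Color vertex 2 with color 0 (neighbor of 5)

Step 2: 2-coloring succeeded. No conflicts found.
  Set A (color 0): {1, 2, 3}
  Set B (color 1): {4, 5}

The graph is bipartite with partition {1, 2, 3}, {4, 5}.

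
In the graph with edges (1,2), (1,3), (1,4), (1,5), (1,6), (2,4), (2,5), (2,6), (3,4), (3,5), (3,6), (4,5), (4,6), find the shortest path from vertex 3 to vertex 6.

Step 1: Build adjacency list:
  1: 2, 3, 4, 5, 6
  2: 1, 4, 5, 6
  3: 1, 4, 5, 6
  4: 1, 2, 3, 5, 6
  5: 1, 2, 3, 4
  6: 1, 2, 3, 4

Step 2: BFS from vertex 3 to find shortest path to 6:
  vertex 1 reached at distance 1
  vertex 4 reached at distance 1
  vertex 5 reached at distance 1
  vertex 6 reached at distance 1

Step 3: Shortest path: 3 -> 6
Path length: 1 edge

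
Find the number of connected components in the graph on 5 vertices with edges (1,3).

Step 1: Build adjacency list from edges:
  1: 3
  2: (none)
  3: 1
  4: (none)
  5: (none)

Step 2: Run BFS/DFS from vertex 1:
  Visited: {1, 3}
  Reached 2 of 5 vertices

Step 3: Only 2 of 5 vertices reached. Graph is disconnected.
Connected components: {1, 3}, {2}, {4}, {5}
Number of connected components: 4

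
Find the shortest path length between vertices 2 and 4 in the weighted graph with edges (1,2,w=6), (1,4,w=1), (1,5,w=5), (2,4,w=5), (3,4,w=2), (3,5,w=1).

Step 1: Build adjacency list with weights:
  1: 2(w=6), 4(w=1), 5(w=5)
  2: 1(w=6), 4(w=5)
  3: 4(w=2), 5(w=1)
  4: 1(w=1), 2(w=5), 3(w=2)
  5: 1(w=5), 3(w=1)

Step 2: Apply Dijkstra's algorithm from vertex 2:
  Visit vertex 2 (distance=0)
    Update dist[1] = 6
    Update dist[4] = 5
  Visit vertex 4 (distance=5)
    Update dist[3] = 7

Step 3: Shortest path: 2 -> 4
Total weight: 5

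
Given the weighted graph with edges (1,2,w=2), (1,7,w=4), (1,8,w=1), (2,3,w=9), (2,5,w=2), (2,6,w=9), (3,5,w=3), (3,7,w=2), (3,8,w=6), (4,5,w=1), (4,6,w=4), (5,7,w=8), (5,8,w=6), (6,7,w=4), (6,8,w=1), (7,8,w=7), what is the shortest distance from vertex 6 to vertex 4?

Step 1: Build adjacency list with weights:
  1: 2(w=2), 7(w=4), 8(w=1)
  2: 1(w=2), 3(w=9), 5(w=2), 6(w=9)
  3: 2(w=9), 5(w=3), 7(w=2), 8(w=6)
  4: 5(w=1), 6(w=4)
  5: 2(w=2), 3(w=3), 4(w=1), 7(w=8), 8(w=6)
  6: 2(w=9), 4(w=4), 7(w=4), 8(w=1)
  7: 1(w=4), 3(w=2), 5(w=8), 6(w=4), 8(w=7)
  8: 1(w=1), 3(w=6), 5(w=6), 6(w=1), 7(w=7)

Step 2: Apply Dijkstra's algorithm from vertex 6:
  Visit vertex 6 (distance=0)
    Update dist[2] = 9
    Update dist[4] = 4
    Update dist[7] = 4
    Update dist[8] = 1
  Visit vertex 8 (distance=1)
    Update dist[1] = 2
    Update dist[3] = 7
    Update dist[5] = 7
  Visit vertex 1 (distance=2)
    Update dist[2] = 4
  Visit vertex 2 (distance=4)
    Update dist[5] = 6
  Visit vertex 4 (distance=4)
    Update dist[5] = 5

Step 3: Shortest path: 6 -> 4
Total weight: 4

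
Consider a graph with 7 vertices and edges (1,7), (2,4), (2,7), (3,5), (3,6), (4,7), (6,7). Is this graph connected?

Step 1: Build adjacency list from edges:
  1: 7
  2: 4, 7
  3: 5, 6
  4: 2, 7
  5: 3
  6: 3, 7
  7: 1, 2, 4, 6

Step 2: Run BFS/DFS from vertex 1:
  Visited: {1, 7, 2, 4, 6, 3, 5}
  Reached 7 of 7 vertices

Step 3: All 7 vertices reached from vertex 1, so the graph is connected.
Answer: Yes, the graph is connected.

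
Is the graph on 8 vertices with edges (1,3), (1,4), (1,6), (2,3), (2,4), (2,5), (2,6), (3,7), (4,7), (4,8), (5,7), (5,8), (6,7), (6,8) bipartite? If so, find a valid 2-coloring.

Step 1: Attempt 2-coloring using BFS:
  Start at vertex 1, assign color 0
  Color vertex 3 with color 1 (neighbor of 1)
  Color vertex 4 with color 1 (neighbor of 1)
  Color vertex 6 with color 1 (neighbor of 1)
  Color vertex 2 with color 0 (neighbor of 3)
  Color vertex 7 with color 0 (neighbor of 3)
  Color vertex 8 with color 0 (neighbor of 4)
  Color vertex 5 with color 1 (neighbor of 2)

Step 2: 2-coloring succeeded. No conflicts found.
  Set A (color 0): {1, 2, 7, 8}
  Set B (color 1): {3, 4, 5, 6}

The graph is bipartite with partition {1, 2, 7, 8}, {3, 4, 5, 6}.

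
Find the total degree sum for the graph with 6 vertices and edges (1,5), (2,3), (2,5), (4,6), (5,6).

Step 1: Count edges incident to each vertex:
  deg(1) = 1 (neighbors: 5)
  deg(2) = 2 (neighbors: 3, 5)
  deg(3) = 1 (neighbors: 2)
  deg(4) = 1 (neighbors: 6)
  deg(5) = 3 (neighbors: 1, 2, 6)
  deg(6) = 2 (neighbors: 4, 5)

Step 2: Sum all degrees:
  1 + 2 + 1 + 1 + 3 + 2 = 10

Verification: sum of degrees = 2 * |E| = 2 * 5 = 10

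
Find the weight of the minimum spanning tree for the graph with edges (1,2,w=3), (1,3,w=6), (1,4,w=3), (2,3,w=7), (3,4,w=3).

Apply Kruskal's algorithm (sort edges by weight, add if no cycle):

Sorted edges by weight:
  (1,2) w=3
  (1,4) w=3
  (3,4) w=3
  (1,3) w=6
  (2,3) w=7

Add edge (1,2) w=3 -- no cycle. Running total: 3
Add edge (1,4) w=3 -- no cycle. Running total: 6
Add edge (3,4) w=3 -- no cycle. Running total: 9

MST edges: (1,2,w=3), (1,4,w=3), (3,4,w=3)
Total MST weight: 3 + 3 + 3 = 9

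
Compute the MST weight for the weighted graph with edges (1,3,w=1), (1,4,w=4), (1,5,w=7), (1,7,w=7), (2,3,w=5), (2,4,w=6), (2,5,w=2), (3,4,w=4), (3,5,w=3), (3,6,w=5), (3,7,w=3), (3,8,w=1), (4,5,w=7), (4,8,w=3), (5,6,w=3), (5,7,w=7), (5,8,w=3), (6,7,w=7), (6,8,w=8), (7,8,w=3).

Apply Kruskal's algorithm (sort edges by weight, add if no cycle):

Sorted edges by weight:
  (1,3) w=1
  (3,8) w=1
  (2,5) w=2
  (3,5) w=3
  (3,7) w=3
  (4,8) w=3
  (5,8) w=3
  (5,6) w=3
  (7,8) w=3
  (1,4) w=4
  (3,4) w=4
  (2,3) w=5
  (3,6) w=5
  (2,4) w=6
  (1,5) w=7
  (1,7) w=7
  (4,5) w=7
  (5,7) w=7
  (6,7) w=7
  (6,8) w=8

Add edge (1,3) w=1 -- no cycle. Running total: 1
Add edge (3,8) w=1 -- no cycle. Running total: 2
Add edge (2,5) w=2 -- no cycle. Running total: 4
Add edge (3,5) w=3 -- no cycle. Running total: 7
Add edge (3,7) w=3 -- no cycle. Running total: 10
Add edge (4,8) w=3 -- no cycle. Running total: 13
Skip edge (5,8) w=3 -- would create cycle
Add edge (5,6) w=3 -- no cycle. Running total: 16

MST edges: (1,3,w=1), (3,8,w=1), (2,5,w=2), (3,5,w=3), (3,7,w=3), (4,8,w=3), (5,6,w=3)
Total MST weight: 1 + 1 + 2 + 3 + 3 + 3 + 3 = 16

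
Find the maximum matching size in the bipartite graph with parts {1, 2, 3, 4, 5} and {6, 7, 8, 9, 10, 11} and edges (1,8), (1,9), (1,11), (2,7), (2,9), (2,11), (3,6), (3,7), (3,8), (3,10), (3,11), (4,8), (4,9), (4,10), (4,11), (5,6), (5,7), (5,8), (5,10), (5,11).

Step 1: List the neighbors of each left vertex:
  1: 8, 9, 11
  2: 7, 9, 11
  3: 6, 7, 8, 10, 11
  4: 8, 9, 10, 11
  5: 6, 7, 8, 10, 11

Step 2: Greedily match left vertices, then look for augmenting paths:
  Match 1 -- 8
  Match 2 -- 7
  Match 3 -- 6
  Match 4 -- 9
  Match 5 -- 10
  No augmenting path remains.

Step 3: Verify this is maximum:
  Matching size 5 = min(|L|, |R|) = min(5, 6), which is an upper bound, so this matching is maximum.

Maximum matching: {(1,8), (2,7), (3,6), (4,9), (5,10)}
Size: 5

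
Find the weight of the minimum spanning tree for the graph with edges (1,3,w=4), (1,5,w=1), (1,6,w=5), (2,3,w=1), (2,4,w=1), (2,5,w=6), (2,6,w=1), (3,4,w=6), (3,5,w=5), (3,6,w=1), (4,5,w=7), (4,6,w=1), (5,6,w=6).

Apply Kruskal's algorithm (sort edges by weight, add if no cycle):

Sorted edges by weight:
  (1,5) w=1
  (2,4) w=1
  (2,3) w=1
  (2,6) w=1
  (3,6) w=1
  (4,6) w=1
  (1,3) w=4
  (1,6) w=5
  (3,5) w=5
  (2,5) w=6
  (3,4) w=6
  (5,6) w=6
  (4,5) w=7

Add edge (1,5) w=1 -- no cycle. Running total: 1
Add edge (2,4) w=1 -- no cycle. Running total: 2
Add edge (2,3) w=1 -- no cycle. Running total: 3
Add edge (2,6) w=1 -- no cycle. Running total: 4
Skip edge (3,6) w=1 -- would create cycle
Skip edge (4,6) w=1 -- would create cycle
Add edge (1,3) w=4 -- no cycle. Running total: 8

MST edges: (1,5,w=1), (2,4,w=1), (2,3,w=1), (2,6,w=1), (1,3,w=4)
Total MST weight: 1 + 1 + 1 + 1 + 4 = 8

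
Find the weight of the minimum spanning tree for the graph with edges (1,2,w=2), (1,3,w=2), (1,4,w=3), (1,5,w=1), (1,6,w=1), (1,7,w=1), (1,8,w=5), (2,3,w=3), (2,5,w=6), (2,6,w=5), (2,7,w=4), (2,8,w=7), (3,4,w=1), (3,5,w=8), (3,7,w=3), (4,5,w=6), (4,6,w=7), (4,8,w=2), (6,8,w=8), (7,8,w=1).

Apply Kruskal's algorithm (sort edges by weight, add if no cycle):

Sorted edges by weight:
  (1,5) w=1
  (1,6) w=1
  (1,7) w=1
  (3,4) w=1
  (7,8) w=1
  (1,2) w=2
  (1,3) w=2
  (4,8) w=2
  (1,4) w=3
  (2,3) w=3
  (3,7) w=3
  (2,7) w=4
  (1,8) w=5
  (2,6) w=5
  (2,5) w=6
  (4,5) w=6
  (2,8) w=7
  (4,6) w=7
  (3,5) w=8
  (6,8) w=8

Add edge (1,5) w=1 -- no cycle. Running total: 1
Add edge (1,6) w=1 -- no cycle. Running total: 2
Add edge (1,7) w=1 -- no cycle. Running total: 3
Add edge (3,4) w=1 -- no cycle. Running total: 4
Add edge (7,8) w=1 -- no cycle. Running total: 5
Add edge (1,2) w=2 -- no cycle. Running total: 7
Add edge (1,3) w=2 -- no cycle. Running total: 9

MST edges: (1,5,w=1), (1,6,w=1), (1,7,w=1), (3,4,w=1), (7,8,w=1), (1,2,w=2), (1,3,w=2)
Total MST weight: 1 + 1 + 1 + 1 + 1 + 2 + 2 = 9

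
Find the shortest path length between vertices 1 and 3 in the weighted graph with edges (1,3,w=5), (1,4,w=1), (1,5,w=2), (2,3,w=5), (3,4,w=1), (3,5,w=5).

Step 1: Build adjacency list with weights:
  1: 3(w=5), 4(w=1), 5(w=2)
  2: 3(w=5)
  3: 1(w=5), 2(w=5), 4(w=1), 5(w=5)
  4: 1(w=1), 3(w=1)
  5: 1(w=2), 3(w=5)

Step 2: Apply Dijkstra's algorithm from vertex 1:
  Visit vertex 1 (distance=0)
    Update dist[3] = 5
    Update dist[4] = 1
    Update dist[5] = 2
  Visit vertex 4 (distance=1)
    Update dist[3] = 2
  Visit vertex 3 (distance=2)
    Update dist[2] = 7

Step 3: Shortest path: 1 -> 4 -> 3
Total weight: 1 + 1 = 2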